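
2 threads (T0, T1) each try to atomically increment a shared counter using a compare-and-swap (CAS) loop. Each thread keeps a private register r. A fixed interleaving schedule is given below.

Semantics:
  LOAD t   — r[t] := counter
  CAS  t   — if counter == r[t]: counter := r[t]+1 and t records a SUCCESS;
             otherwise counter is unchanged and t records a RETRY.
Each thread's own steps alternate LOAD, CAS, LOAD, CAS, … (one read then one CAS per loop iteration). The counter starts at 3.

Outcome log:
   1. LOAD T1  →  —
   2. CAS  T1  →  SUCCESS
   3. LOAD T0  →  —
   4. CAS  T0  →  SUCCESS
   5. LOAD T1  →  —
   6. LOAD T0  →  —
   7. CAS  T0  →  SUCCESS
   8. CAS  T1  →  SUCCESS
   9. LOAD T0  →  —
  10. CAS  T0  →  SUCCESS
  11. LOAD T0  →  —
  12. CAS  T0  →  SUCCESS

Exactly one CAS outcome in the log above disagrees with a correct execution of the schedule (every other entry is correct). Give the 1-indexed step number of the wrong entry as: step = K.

step = 8

Correct run:
   1) LOAD T1:  M=3  r_T1=3
   2) CAS  T1:  M=4  r_T1=3 ✓
   3) LOAD T0:  M=4  r_T0=4
   4) CAS  T0:  M=5  r_T0=4 ✓
   5) LOAD T1:  M=5  r_T1=5
   6) LOAD T0:  M=5  r_T0=5
   7) CAS  T0:  M=6  r_T0=5 ✓
   8) CAS  T1:  M=6  r_T1=5 ✗
   9) LOAD T0:  M=6  r_T0=6
  10) CAS  T0:  M=7  r_T0=6 ✓
  11) LOAD T0:  M=7  r_T0=7
  12) CAS  T0:  M=8  r_T0=7 ✓
Flip is step 8.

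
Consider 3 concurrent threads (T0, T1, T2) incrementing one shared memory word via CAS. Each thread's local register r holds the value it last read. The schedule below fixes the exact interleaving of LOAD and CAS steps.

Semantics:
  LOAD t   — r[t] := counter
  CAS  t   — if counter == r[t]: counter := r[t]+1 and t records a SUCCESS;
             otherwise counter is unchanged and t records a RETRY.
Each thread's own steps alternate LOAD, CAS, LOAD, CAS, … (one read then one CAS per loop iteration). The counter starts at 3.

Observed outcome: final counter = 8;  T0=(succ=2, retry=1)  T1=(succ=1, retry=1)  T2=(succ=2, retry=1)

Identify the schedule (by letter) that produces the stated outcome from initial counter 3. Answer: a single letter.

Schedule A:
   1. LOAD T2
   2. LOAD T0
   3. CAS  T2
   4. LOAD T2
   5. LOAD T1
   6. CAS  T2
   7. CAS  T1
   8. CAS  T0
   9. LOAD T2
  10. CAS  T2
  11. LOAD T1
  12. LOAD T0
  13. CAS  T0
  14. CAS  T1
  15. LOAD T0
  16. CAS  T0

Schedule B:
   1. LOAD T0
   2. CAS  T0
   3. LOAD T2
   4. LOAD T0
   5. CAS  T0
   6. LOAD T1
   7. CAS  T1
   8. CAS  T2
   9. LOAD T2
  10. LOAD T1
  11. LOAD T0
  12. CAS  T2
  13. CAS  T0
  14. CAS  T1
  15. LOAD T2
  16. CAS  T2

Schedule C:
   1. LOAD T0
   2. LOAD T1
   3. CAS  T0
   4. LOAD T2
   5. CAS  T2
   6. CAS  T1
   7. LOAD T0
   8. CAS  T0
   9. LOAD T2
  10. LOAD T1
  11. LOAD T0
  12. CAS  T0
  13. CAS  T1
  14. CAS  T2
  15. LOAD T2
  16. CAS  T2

Run B:
T0 LOAD — after: cnt=3, r=3 — load
T0 CAS — after: cnt=4, r=3 — ok
T2 LOAD — after: cnt=4, r=4 — load
T0 LOAD — after: cnt=4, r=4 — load
T0 CAS — after: cnt=5, r=4 — ok
T1 LOAD — after: cnt=5, r=5 — load
T1 CAS — after: cnt=6, r=5 — ok
T2 CAS — after: cnt=6, r=4 — retry
T2 LOAD — after: cnt=6, r=6 — load
T1 LOAD — after: cnt=6, r=6 — load
T0 LOAD — after: cnt=6, r=6 — load
T2 CAS — after: cnt=7, r=6 — ok
T0 CAS — after: cnt=7, r=6 — retry
T1 CAS — after: cnt=7, r=6 — retry
T2 LOAD — after: cnt=7, r=7 — load
T2 CAS — after: cnt=8, r=7 — ok

B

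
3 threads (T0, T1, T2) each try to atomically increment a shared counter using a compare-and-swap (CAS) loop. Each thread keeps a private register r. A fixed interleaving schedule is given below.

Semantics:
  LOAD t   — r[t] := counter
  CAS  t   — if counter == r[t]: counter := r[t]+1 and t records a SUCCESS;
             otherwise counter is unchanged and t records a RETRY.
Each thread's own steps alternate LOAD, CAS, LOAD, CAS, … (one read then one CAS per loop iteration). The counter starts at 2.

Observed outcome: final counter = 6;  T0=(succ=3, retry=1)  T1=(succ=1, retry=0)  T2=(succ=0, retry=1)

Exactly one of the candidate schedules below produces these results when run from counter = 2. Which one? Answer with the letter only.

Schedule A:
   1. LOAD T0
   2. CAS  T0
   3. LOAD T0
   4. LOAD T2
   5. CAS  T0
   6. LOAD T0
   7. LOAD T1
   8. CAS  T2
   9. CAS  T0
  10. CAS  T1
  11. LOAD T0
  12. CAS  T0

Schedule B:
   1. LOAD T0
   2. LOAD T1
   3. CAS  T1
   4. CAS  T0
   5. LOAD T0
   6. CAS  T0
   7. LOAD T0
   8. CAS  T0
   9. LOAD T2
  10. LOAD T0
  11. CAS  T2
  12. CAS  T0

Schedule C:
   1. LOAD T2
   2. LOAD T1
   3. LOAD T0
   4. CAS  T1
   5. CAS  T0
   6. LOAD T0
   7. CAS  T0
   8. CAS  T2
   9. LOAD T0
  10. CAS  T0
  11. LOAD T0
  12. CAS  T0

C

Simulating candidate C:
T2 LOAD — after: cnt=2, r=2 — load
T1 LOAD — after: cnt=2, r=2 — load
T0 LOAD — after: cnt=2, r=2 — load
T1 CAS — after: cnt=3, r=2 — ok
T0 CAS — after: cnt=3, r=2 — retry
T0 LOAD — after: cnt=3, r=3 — load
T0 CAS — after: cnt=4, r=3 — ok
T2 CAS — after: cnt=4, r=2 — retry
T0 LOAD — after: cnt=4, r=4 — load
T0 CAS — after: cnt=5, r=4 — ok
T0 LOAD — after: cnt=5, r=5 — load
T0 CAS — after: cnt=6, r=5 — ok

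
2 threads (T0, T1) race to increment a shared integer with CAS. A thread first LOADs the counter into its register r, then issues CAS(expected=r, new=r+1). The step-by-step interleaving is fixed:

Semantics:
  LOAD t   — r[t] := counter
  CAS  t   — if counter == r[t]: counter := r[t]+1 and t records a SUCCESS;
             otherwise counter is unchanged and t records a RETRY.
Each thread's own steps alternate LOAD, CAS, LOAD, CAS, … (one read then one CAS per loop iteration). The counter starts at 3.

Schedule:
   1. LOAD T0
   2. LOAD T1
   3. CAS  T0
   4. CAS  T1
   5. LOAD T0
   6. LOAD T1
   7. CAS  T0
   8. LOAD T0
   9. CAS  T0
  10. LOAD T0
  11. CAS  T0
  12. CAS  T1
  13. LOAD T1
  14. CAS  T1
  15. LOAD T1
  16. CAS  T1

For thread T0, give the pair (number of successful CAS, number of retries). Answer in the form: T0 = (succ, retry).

T0 = (4, 0)

   1) LOAD T0:  M=3  r_T0=3
   2) LOAD T1:  M=3  r_T1=3
   3) CAS  T0:  M=4  r_T0=3 ✓
   4) CAS  T1:  M=4  r_T1=3 ✗
   5) LOAD T0:  M=4  r_T0=4
   6) LOAD T1:  M=4  r_T1=4
   7) CAS  T0:  M=5  r_T0=4 ✓
   8) LOAD T0:  M=5  r_T0=5
   9) CAS  T0:  M=6  r_T0=5 ✓
  10) LOAD T0:  M=6  r_T0=6
  11) CAS  T0:  M=7  r_T0=6 ✓
  12) CAS  T1:  M=7  r_T1=4 ✗
  13) LOAD T1:  M=7  r_T1=7
  14) CAS  T1:  M=8  r_T1=7 ✓
  15) LOAD T1:  M=8  r_T1=8
  16) CAS  T1:  M=9  r_T1=8 ✓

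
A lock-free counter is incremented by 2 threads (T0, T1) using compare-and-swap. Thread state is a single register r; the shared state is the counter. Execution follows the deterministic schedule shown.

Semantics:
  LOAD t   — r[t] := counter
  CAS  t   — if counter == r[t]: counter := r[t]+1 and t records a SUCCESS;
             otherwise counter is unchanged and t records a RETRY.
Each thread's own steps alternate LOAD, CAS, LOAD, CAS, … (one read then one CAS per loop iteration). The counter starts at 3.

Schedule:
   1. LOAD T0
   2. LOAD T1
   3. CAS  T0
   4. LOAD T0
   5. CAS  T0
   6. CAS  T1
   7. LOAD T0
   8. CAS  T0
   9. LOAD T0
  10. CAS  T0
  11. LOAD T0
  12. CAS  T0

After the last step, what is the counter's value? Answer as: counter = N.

#1 T0 reads 3
#2 T1 reads 3
#3 T0 CAS(3→4) writes; counter now 4
#4 T0 reads 4
#5 T0 CAS(4→5) writes; counter now 5
#6 T1 CAS(3→4) fails; counter now 5
#7 T0 reads 5
#8 T0 CAS(5→6) writes; counter now 6
#9 T0 reads 6
#10 T0 CAS(6→7) writes; counter now 7
#11 T0 reads 7
#12 T0 CAS(7→8) writes; counter now 8

counter = 8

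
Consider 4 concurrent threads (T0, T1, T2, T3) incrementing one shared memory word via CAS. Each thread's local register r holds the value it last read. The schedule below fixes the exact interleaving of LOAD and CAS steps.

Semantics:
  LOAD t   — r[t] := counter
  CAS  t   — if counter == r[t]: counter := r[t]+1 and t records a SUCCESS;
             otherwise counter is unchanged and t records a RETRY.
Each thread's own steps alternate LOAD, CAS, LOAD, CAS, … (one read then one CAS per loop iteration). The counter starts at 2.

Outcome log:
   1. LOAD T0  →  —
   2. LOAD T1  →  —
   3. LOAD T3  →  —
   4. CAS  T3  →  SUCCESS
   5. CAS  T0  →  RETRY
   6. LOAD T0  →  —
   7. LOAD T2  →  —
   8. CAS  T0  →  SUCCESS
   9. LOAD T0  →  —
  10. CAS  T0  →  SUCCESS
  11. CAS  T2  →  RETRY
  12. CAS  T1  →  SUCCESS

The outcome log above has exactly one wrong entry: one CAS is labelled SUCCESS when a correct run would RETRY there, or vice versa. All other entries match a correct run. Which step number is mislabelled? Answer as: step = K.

step = 12

Correct run:
[1] T0.load  rd  (counter 2, T0.r 2)
[2] T1.load  rd  (counter 2, T1.r 2)
[3] T3.load  rd  (counter 2, T3.r 2)
[4] T3.cas  hit  (counter 3, T3.r 2)
[5] T0.cas  miss  (counter 3, T0.r 2)
[6] T0.load  rd  (counter 3, T0.r 3)
[7] T2.load  rd  (counter 3, T2.r 3)
[8] T0.cas  hit  (counter 4, T0.r 3)
[9] T0.load  rd  (counter 4, T0.r 4)
[10] T0.cas  hit  (counter 5, T0.r 4)
[11] T2.cas  miss  (counter 5, T2.r 3)
[12] T1.cas  miss  (counter 5, T1.r 2)
Log disagrees first at step 12.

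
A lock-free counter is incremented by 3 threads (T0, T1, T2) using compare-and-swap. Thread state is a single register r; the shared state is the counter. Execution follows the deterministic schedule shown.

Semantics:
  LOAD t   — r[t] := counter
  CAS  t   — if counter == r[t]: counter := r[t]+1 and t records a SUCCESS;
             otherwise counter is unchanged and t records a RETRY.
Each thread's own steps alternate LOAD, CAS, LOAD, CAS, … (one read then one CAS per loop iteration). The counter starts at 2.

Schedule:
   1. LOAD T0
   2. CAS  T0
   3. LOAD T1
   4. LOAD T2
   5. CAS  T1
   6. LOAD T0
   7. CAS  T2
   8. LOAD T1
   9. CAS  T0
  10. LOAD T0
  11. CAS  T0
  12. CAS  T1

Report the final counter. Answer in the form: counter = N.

counter = 6

   1) LOAD T0:  M=2  r_T0=2
   2) CAS  T0:  M=3  r_T0=2 ✓
   3) LOAD T1:  M=3  r_T1=3
   4) LOAD T2:  M=3  r_T2=3
   5) CAS  T1:  M=4  r_T1=3 ✓
   6) LOAD T0:  M=4  r_T0=4
   7) CAS  T2:  M=4  r_T2=3 ✗
   8) LOAD T1:  M=4  r_T1=4
   9) CAS  T0:  M=5  r_T0=4 ✓
  10) LOAD T0:  M=5  r_T0=5
  11) CAS  T0:  M=6  r_T0=5 ✓
  12) CAS  T1:  M=6  r_T1=4 ✗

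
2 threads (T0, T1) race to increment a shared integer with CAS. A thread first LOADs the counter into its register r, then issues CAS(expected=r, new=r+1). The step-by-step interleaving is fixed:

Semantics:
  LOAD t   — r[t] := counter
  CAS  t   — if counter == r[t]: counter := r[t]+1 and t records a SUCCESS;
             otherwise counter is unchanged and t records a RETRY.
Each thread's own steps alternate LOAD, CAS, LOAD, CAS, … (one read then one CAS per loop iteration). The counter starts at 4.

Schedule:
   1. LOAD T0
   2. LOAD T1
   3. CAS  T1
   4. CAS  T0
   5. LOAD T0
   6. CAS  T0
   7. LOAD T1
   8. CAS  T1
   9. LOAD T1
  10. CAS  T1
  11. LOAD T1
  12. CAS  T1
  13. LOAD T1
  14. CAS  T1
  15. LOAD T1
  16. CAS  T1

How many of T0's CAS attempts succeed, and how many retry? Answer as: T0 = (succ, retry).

1. LOAD T0 → mem=4 r[T0]=4 [LOAD]
2. LOAD T1 → mem=4 r[T1]=4 [LOAD]
3. CAS T1 → mem=5 r[T1]=4 [OK]
4. CAS T0 → mem=5 r[T0]=4 [RETRY]
5. LOAD T0 → mem=5 r[T0]=5 [LOAD]
6. CAS T0 → mem=6 r[T0]=5 [OK]
7. LOAD T1 → mem=6 r[T1]=6 [LOAD]
8. CAS T1 → mem=7 r[T1]=6 [OK]
9. LOAD T1 → mem=7 r[T1]=7 [LOAD]
10. CAS T1 → mem=8 r[T1]=7 [OK]
11. LOAD T1 → mem=8 r[T1]=8 [LOAD]
12. CAS T1 → mem=9 r[T1]=8 [OK]
13. LOAD T1 → mem=9 r[T1]=9 [LOAD]
14. CAS T1 → mem=10 r[T1]=9 [OK]
15. LOAD T1 → mem=10 r[T1]=10 [LOAD]
16. CAS T1 → mem=11 r[T1]=10 [OK]

T0 = (1, 1)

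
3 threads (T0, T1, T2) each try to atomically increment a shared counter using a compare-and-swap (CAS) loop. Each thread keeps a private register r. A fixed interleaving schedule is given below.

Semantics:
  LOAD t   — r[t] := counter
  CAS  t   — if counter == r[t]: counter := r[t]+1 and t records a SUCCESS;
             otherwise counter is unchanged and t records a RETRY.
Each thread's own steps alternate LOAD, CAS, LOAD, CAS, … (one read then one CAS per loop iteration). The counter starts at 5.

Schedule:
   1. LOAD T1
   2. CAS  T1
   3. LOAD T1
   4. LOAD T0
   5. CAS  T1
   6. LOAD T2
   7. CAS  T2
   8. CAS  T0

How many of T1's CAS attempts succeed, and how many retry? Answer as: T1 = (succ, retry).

T1 = (2, 0)

[1] T1.load  rd  (counter 5, T1.r 5)
[2] T1.cas  hit  (counter 6, T1.r 5)
[3] T1.load  rd  (counter 6, T1.r 6)
[4] T0.load  rd  (counter 6, T0.r 6)
[5] T1.cas  hit  (counter 7, T1.r 6)
[6] T2.load  rd  (counter 7, T2.r 7)
[7] T2.cas  hit  (counter 8, T2.r 7)
[8] T0.cas  miss  (counter 8, T0.r 6)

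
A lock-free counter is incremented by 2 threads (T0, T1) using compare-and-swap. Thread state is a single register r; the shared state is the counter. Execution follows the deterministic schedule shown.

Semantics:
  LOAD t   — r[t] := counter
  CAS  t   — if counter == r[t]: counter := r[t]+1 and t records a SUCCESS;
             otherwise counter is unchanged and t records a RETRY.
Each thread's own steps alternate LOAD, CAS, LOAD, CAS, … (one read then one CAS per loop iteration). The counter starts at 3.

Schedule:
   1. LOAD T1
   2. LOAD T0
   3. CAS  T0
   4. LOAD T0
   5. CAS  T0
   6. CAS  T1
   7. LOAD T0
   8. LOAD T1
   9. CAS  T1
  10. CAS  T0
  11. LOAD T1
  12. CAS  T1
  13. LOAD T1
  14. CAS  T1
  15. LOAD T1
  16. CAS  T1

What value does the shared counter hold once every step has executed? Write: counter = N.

[1] T1.load  rd  (counter 3, T1.r 3)
[2] T0.load  rd  (counter 3, T0.r 3)
[3] T0.cas  hit  (counter 4, T0.r 3)
[4] T0.load  rd  (counter 4, T0.r 4)
[5] T0.cas  hit  (counter 5, T0.r 4)
[6] T1.cas  miss  (counter 5, T1.r 3)
[7] T0.load  rd  (counter 5, T0.r 5)
[8] T1.load  rd  (counter 5, T1.r 5)
[9] T1.cas  hit  (counter 6, T1.r 5)
[10] T0.cas  miss  (counter 6, T0.r 5)
[11] T1.load  rd  (counter 6, T1.r 6)
[12] T1.cas  hit  (counter 7, T1.r 6)
[13] T1.load  rd  (counter 7, T1.r 7)
[14] T1.cas  hit  (counter 8, T1.r 7)
[15] T1.load  rd  (counter 8, T1.r 8)
[16] T1.cas  hit  (counter 9, T1.r 8)

counter = 9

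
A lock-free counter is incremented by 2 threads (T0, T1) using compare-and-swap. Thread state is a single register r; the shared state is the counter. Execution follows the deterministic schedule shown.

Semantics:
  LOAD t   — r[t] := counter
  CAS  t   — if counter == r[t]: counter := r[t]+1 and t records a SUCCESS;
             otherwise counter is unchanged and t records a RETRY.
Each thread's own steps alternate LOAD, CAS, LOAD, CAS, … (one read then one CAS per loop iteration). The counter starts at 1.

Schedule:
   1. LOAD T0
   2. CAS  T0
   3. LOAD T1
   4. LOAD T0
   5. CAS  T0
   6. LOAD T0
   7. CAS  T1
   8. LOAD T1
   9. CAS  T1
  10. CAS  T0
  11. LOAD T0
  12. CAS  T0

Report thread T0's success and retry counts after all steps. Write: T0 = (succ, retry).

step 1: T0 LOAD ⇒ load; ctr=1 reg=1
step 2: T0 CAS ⇒ ok; ctr=2 reg=1
step 3: T1 LOAD ⇒ load; ctr=2 reg=2
step 4: T0 LOAD ⇒ load; ctr=2 reg=2
step 5: T0 CAS ⇒ ok; ctr=3 reg=2
step 6: T0 LOAD ⇒ load; ctr=3 reg=3
step 7: T1 CAS ⇒ retry; ctr=3 reg=2
step 8: T1 LOAD ⇒ load; ctr=3 reg=3
step 9: T1 CAS ⇒ ok; ctr=4 reg=3
step 10: T0 CAS ⇒ retry; ctr=4 reg=3
step 11: T0 LOAD ⇒ load; ctr=4 reg=4
step 12: T0 CAS ⇒ ok; ctr=5 reg=4

T0 = (3, 1)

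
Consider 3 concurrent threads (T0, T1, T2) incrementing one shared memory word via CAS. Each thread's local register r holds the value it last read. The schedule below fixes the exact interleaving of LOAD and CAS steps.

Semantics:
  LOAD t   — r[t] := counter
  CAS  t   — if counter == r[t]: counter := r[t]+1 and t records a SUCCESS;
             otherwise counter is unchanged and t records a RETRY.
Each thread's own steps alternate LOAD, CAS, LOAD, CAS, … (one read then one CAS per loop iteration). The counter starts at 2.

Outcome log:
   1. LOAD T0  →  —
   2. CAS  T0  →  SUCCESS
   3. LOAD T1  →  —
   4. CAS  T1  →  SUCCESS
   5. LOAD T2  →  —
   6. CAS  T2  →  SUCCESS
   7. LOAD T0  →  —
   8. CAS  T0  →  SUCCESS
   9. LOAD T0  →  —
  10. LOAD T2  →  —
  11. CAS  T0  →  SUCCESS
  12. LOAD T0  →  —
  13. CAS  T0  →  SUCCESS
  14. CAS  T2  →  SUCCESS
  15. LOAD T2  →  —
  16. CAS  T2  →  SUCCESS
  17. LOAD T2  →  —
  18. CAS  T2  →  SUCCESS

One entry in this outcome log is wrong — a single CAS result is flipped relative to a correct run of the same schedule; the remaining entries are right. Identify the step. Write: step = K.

step = 14

Reference trace:
#1 T0 reads 2
#2 T0 CAS(2→3) writes; counter now 3
#3 T1 reads 3
#4 T1 CAS(3→4) writes; counter now 4
#5 T2 reads 4
#6 T2 CAS(4→5) writes; counter now 5
#7 T0 reads 5
#8 T0 CAS(5→6) writes; counter now 6
#9 T0 reads 6
#10 T2 reads 6
#11 T0 CAS(6→7) writes; counter now 7
#12 T0 reads 7
#13 T0 CAS(7→8) writes; counter now 8
#14 T2 CAS(6→7) fails; counter now 8
#15 T2 reads 8
#16 T2 CAS(8→9) writes; counter now 9
#17 T2 reads 9
#18 T2 CAS(9→10) writes; counter now 10
Flip is step 14.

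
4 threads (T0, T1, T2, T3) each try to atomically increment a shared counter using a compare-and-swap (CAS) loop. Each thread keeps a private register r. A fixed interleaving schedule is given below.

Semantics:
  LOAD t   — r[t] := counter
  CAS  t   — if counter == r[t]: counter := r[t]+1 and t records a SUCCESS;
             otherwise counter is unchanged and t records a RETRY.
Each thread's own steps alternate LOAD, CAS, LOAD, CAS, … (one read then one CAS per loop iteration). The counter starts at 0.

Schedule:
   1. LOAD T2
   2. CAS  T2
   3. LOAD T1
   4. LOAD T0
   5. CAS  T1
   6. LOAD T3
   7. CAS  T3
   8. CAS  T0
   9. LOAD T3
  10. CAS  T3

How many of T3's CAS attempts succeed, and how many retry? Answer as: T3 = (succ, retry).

T3 = (2, 0)

   1) LOAD T2:  M=0  r_T2=0
   2) CAS  T2:  M=1  r_T2=0 ✓
   3) LOAD T1:  M=1  r_T1=1
   4) LOAD T0:  M=1  r_T0=1
   5) CAS  T1:  M=2  r_T1=1 ✓
   6) LOAD T3:  M=2  r_T3=2
   7) CAS  T3:  M=3  r_T3=2 ✓
   8) CAS  T0:  M=3  r_T0=1 ✗
   9) LOAD T3:  M=3  r_T3=3
  10) CAS  T3:  M=4  r_T3=3 ✓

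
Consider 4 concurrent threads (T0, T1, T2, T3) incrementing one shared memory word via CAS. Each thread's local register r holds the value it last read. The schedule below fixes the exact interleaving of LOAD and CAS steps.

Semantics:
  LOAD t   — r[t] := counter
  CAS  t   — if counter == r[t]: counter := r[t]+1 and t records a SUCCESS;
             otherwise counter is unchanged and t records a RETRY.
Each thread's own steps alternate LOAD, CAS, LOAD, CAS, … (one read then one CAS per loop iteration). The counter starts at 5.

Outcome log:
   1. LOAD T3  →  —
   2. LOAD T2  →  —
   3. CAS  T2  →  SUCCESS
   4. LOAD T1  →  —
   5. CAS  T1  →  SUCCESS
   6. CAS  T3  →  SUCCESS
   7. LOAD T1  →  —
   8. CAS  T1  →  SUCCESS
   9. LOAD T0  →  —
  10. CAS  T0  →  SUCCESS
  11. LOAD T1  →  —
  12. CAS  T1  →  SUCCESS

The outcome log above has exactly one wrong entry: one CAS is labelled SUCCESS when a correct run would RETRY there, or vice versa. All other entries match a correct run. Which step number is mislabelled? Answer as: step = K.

step = 6

Correct run:
   1) LOAD T3:  M=5  r_T3=5
   2) LOAD T2:  M=5  r_T2=5
   3) CAS  T2:  M=6  r_T2=5 ✓
   4) LOAD T1:  M=6  r_T1=6
   5) CAS  T1:  M=7  r_T1=6 ✓
   6) CAS  T3:  M=7  r_T3=5 ✗
   7) LOAD T1:  M=7  r_T1=7
   8) CAS  T1:  M=8  r_T1=7 ✓
   9) LOAD T0:  M=8  r_T0=8
  10) CAS  T0:  M=9  r_T0=8 ✓
  11) LOAD T1:  M=9  r_T1=9
  12) CAS  T1:  M=10  r_T1=9 ✓
Log disagrees first at step 6.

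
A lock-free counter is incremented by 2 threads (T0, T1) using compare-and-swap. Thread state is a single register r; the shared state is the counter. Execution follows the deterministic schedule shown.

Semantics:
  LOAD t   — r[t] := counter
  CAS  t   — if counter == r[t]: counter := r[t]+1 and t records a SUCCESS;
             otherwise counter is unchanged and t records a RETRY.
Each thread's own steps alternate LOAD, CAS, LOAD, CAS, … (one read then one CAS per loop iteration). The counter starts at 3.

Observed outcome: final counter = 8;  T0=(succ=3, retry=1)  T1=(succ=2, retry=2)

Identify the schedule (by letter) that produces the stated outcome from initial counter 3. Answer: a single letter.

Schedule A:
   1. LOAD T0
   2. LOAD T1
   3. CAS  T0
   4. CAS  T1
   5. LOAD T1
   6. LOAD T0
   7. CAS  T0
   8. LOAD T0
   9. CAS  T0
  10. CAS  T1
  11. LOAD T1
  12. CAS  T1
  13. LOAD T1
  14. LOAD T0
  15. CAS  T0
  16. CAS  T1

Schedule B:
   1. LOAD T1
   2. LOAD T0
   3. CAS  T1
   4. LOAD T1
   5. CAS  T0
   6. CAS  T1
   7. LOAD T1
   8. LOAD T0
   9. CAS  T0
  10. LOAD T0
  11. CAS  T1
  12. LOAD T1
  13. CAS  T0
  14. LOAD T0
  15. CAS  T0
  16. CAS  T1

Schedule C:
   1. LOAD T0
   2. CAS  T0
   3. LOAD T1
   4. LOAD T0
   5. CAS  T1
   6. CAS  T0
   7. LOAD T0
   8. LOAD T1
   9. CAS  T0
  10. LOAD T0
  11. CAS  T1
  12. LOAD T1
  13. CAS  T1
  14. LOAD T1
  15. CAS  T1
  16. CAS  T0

Simulating candidate B:
T1 LOAD — after: cnt=3, r=3 — load
T0 LOAD — after: cnt=3, r=3 — load
T1 CAS — after: cnt=4, r=3 — ok
T1 LOAD — after: cnt=4, r=4 — load
T0 CAS — after: cnt=4, r=3 — retry
T1 CAS — after: cnt=5, r=4 — ok
T1 LOAD — after: cnt=5, r=5 — load
T0 LOAD — after: cnt=5, r=5 — load
T0 CAS — after: cnt=6, r=5 — ok
T0 LOAD — after: cnt=6, r=6 — load
T1 CAS — after: cnt=6, r=5 — retry
T1 LOAD — after: cnt=6, r=6 — load
T0 CAS — after: cnt=7, r=6 — ok
T0 LOAD — after: cnt=7, r=7 — load
T0 CAS — after: cnt=8, r=7 — ok
T1 CAS — after: cnt=8, r=6 — retry

B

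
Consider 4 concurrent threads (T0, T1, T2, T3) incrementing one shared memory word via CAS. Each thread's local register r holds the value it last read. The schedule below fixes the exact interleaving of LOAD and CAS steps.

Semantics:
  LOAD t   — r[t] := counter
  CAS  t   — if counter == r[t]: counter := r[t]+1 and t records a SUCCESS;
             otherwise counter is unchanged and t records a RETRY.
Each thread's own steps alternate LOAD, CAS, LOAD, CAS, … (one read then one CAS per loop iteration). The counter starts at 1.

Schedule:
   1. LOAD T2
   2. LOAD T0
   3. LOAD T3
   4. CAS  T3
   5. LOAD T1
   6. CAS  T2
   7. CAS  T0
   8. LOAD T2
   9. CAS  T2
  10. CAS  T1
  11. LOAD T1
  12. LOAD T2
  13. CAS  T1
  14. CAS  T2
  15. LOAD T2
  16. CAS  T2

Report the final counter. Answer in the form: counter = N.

counter = 5

#1 T2 reads 1
#2 T0 reads 1
#3 T3 reads 1
#4 T3 CAS(1→2) writes; counter now 2
#5 T1 reads 2
#6 T2 CAS(1→2) fails; counter now 2
#7 T0 CAS(1→2) fails; counter now 2
#8 T2 reads 2
#9 T2 CAS(2→3) writes; counter now 3
#10 T1 CAS(2→3) fails; counter now 3
#11 T1 reads 3
#12 T2 reads 3
#13 T1 CAS(3→4) writes; counter now 4
#14 T2 CAS(3→4) fails; counter now 4
#15 T2 reads 4
#16 T2 CAS(4→5) writes; counter now 5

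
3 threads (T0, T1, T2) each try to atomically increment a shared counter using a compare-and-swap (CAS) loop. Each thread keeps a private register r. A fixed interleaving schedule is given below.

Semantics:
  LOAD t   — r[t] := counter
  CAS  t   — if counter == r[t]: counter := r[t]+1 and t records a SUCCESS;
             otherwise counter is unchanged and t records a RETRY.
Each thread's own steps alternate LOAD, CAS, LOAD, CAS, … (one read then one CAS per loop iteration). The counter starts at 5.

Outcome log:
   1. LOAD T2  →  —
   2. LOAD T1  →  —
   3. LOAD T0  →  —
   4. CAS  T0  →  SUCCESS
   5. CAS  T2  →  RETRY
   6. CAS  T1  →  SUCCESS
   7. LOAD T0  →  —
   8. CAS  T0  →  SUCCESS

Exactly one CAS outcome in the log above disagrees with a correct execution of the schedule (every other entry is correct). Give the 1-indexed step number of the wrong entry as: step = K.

Re-executing:
   1) LOAD T2:  M=5  r_T2=5
   2) LOAD T1:  M=5  r_T1=5
   3) LOAD T0:  M=5  r_T0=5
   4) CAS  T0:  M=6  r_T0=5 ✓
   5) CAS  T2:  M=6  r_T2=5 ✗
   6) CAS  T1:  M=6  r_T1=5 ✗
   7) LOAD T0:  M=6  r_T0=6
   8) CAS  T0:  M=7  r_T0=6 ✓
Mismatch at 6.

step = 6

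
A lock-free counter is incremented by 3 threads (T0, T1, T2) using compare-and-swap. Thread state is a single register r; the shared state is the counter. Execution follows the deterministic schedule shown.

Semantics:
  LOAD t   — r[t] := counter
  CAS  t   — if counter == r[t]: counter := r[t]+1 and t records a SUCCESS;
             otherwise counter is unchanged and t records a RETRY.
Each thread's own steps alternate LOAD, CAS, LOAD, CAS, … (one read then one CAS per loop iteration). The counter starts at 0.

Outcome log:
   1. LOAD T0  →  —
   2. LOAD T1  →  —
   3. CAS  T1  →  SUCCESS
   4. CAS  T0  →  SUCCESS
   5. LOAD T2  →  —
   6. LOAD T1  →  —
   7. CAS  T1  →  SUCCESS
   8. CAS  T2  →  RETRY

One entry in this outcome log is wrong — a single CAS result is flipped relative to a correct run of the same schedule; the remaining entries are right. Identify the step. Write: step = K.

Re-executing:
   1) LOAD T0:  M=0  r_T0=0
   2) LOAD T1:  M=0  r_T1=0
   3) CAS  T1:  M=1  r_T1=0 ✓
   4) CAS  T0:  M=1  r_T0=0 ✗
   5) LOAD T2:  M=1  r_T2=1
   6) LOAD T1:  M=1  r_T1=1
   7) CAS  T1:  M=2  r_T1=1 ✓
   8) CAS  T2:  M=2  r_T2=1 ✗
Log disagrees first at step 4.

step = 4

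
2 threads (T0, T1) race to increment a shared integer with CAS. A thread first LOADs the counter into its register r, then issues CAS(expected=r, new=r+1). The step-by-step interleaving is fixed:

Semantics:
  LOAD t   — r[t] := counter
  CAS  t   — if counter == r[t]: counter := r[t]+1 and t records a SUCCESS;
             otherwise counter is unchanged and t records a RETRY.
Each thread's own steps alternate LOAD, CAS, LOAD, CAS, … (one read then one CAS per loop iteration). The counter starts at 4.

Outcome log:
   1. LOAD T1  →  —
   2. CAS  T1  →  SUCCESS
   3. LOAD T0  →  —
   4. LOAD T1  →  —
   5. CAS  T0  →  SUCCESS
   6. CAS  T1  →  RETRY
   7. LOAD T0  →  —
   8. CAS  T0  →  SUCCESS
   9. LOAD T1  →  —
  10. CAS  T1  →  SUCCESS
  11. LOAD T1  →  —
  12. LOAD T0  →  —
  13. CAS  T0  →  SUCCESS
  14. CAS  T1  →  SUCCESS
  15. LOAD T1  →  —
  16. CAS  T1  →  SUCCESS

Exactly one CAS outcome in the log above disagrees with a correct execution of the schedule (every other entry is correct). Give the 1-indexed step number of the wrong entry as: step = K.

Reference trace:
step 1: T1 LOAD ⇒ load; ctr=4 reg=4
step 2: T1 CAS ⇒ ok; ctr=5 reg=4
step 3: T0 LOAD ⇒ load; ctr=5 reg=5
step 4: T1 LOAD ⇒ load; ctr=5 reg=5
step 5: T0 CAS ⇒ ok; ctr=6 reg=5
step 6: T1 CAS ⇒ retry; ctr=6 reg=5
step 7: T0 LOAD ⇒ load; ctr=6 reg=6
step 8: T0 CAS ⇒ ok; ctr=7 reg=6
step 9: T1 LOAD ⇒ load; ctr=7 reg=7
step 10: T1 CAS ⇒ ok; ctr=8 reg=7
step 11: T1 LOAD ⇒ load; ctr=8 reg=8
step 12: T0 LOAD ⇒ load; ctr=8 reg=8
step 13: T0 CAS ⇒ ok; ctr=9 reg=8
step 14: T1 CAS ⇒ retry; ctr=9 reg=8
step 15: T1 LOAD ⇒ load; ctr=9 reg=9
step 16: T1 CAS ⇒ ok; ctr=10 reg=9
Flip is step 14.

step = 14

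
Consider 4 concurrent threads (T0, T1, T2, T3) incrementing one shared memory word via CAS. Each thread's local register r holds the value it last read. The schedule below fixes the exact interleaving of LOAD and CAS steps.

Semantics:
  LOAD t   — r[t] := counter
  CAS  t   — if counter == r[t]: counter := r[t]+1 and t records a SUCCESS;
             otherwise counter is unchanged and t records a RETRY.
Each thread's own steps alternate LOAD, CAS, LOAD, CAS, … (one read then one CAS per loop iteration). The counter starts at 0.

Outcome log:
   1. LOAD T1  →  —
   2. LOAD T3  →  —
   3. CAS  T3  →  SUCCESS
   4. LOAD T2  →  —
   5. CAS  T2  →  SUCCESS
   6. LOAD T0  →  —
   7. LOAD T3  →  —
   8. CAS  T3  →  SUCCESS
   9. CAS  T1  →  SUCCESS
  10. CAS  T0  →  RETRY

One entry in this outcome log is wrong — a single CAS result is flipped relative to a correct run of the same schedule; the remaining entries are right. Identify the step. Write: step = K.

Correct run:
   1) LOAD T1:  M=0  r_T1=0
   2) LOAD T3:  M=0  r_T3=0
   3) CAS  T3:  M=1  r_T3=0 ✓
   4) LOAD T2:  M=1  r_T2=1
   5) CAS  T2:  M=2  r_T2=1 ✓
   6) LOAD T0:  M=2  r_T0=2
   7) LOAD T3:  M=2  r_T3=2
   8) CAS  T3:  M=3  r_T3=2 ✓
   9) CAS  T1:  M=3  r_T1=0 ✗
  10) CAS  T0:  M=3  r_T0=2 ✗
Flip is step 9.

step = 9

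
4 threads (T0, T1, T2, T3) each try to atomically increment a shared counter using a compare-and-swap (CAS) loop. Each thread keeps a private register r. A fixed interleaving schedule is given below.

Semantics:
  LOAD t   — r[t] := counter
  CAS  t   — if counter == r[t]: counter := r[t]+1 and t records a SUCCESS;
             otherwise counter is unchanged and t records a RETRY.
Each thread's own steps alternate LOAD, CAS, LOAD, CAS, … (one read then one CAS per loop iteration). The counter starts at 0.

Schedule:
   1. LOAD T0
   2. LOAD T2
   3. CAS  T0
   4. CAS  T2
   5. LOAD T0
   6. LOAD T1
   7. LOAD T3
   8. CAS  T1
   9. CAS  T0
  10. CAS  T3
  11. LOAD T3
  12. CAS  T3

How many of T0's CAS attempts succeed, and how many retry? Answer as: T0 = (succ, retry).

T0 = (1, 1)

[1] T0.load  rd  (counter 0, T0.r 0)
[2] T2.load  rd  (counter 0, T2.r 0)
[3] T0.cas  hit  (counter 1, T0.r 0)
[4] T2.cas  miss  (counter 1, T2.r 0)
[5] T0.load  rd  (counter 1, T0.r 1)
[6] T1.load  rd  (counter 1, T1.r 1)
[7] T3.load  rd  (counter 1, T3.r 1)
[8] T1.cas  hit  (counter 2, T1.r 1)
[9] T0.cas  miss  (counter 2, T0.r 1)
[10] T3.cas  miss  (counter 2, T3.r 1)
[11] T3.load  rd  (counter 2, T3.r 2)
[12] T3.cas  hit  (counter 3, T3.r 2)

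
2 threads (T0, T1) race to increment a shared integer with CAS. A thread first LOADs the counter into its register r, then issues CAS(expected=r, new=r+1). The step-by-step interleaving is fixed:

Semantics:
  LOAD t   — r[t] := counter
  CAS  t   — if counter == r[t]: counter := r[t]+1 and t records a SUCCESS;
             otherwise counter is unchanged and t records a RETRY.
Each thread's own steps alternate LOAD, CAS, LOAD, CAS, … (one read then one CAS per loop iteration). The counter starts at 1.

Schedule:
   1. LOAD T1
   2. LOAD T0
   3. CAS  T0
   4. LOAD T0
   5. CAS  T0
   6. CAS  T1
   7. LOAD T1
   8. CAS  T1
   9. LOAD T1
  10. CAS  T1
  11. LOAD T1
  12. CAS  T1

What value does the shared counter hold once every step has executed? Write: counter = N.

counter = 6

   1) LOAD T1:  M=1  r_T1=1
   2) LOAD T0:  M=1  r_T0=1
   3) CAS  T0:  M=2  r_T0=1 ✓
   4) LOAD T0:  M=2  r_T0=2
   5) CAS  T0:  M=3  r_T0=2 ✓
   6) CAS  T1:  M=3  r_T1=1 ✗
   7) LOAD T1:  M=3  r_T1=3
   8) CAS  T1:  M=4  r_T1=3 ✓
   9) LOAD T1:  M=4  r_T1=4
  10) CAS  T1:  M=5  r_T1=4 ✓
  11) LOAD T1:  M=5  r_T1=5
  12) CAS  T1:  M=6  r_T1=5 ✓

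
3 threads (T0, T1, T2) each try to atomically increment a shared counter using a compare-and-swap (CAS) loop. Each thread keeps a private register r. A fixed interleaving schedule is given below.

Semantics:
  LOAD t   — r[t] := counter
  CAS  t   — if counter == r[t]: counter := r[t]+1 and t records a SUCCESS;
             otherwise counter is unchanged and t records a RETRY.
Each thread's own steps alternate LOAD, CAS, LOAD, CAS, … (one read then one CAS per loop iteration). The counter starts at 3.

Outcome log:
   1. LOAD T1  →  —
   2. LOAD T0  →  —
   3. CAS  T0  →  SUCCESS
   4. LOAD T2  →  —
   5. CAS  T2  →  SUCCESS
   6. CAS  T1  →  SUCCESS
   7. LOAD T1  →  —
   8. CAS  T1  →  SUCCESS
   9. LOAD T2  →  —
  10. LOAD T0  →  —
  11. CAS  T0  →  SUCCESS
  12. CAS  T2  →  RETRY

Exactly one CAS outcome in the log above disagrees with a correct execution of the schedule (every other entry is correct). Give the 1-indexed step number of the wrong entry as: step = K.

Re-executing:
T1 LOAD — after: cnt=3, r=3 — load
T0 LOAD — after: cnt=3, r=3 — load
T0 CAS — after: cnt=4, r=3 — ok
T2 LOAD — after: cnt=4, r=4 — load
T2 CAS — after: cnt=5, r=4 — ok
T1 CAS — after: cnt=5, r=3 — retry
T1 LOAD — after: cnt=5, r=5 — load
T1 CAS — after: cnt=6, r=5 — ok
T2 LOAD — after: cnt=6, r=6 — load
T0 LOAD — after: cnt=6, r=6 — load
T0 CAS — after: cnt=7, r=6 — ok
T2 CAS — after: cnt=7, r=6 — retry
Mismatch at 6.

step = 6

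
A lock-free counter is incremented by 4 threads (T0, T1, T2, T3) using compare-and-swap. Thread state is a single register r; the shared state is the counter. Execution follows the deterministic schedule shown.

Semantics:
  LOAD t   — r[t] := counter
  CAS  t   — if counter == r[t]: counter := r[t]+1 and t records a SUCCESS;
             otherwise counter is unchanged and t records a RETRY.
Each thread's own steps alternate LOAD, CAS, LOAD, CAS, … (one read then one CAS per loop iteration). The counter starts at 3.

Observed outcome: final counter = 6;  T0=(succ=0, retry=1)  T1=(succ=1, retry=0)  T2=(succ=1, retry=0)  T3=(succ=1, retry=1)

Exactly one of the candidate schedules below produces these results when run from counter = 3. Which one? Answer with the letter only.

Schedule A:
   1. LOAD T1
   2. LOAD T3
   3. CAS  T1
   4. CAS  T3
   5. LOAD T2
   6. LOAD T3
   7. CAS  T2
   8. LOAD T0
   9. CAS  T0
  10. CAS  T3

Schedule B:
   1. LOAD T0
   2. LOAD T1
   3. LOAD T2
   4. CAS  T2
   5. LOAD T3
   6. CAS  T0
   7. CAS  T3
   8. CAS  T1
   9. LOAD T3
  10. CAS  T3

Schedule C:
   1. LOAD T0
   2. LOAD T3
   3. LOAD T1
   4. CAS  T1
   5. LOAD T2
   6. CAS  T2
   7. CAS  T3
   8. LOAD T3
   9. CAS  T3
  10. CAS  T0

C

Run C:
#1 T0 reads 3
#2 T3 reads 3
#3 T1 reads 3
#4 T1 CAS(3→4) writes; counter now 4
#5 T2 reads 4
#6 T2 CAS(4→5) writes; counter now 5
#7 T3 CAS(3→4) fails; counter now 5
#8 T3 reads 5
#9 T3 CAS(5→6) writes; counter now 6
#10 T0 CAS(3→4) fails; counter now 6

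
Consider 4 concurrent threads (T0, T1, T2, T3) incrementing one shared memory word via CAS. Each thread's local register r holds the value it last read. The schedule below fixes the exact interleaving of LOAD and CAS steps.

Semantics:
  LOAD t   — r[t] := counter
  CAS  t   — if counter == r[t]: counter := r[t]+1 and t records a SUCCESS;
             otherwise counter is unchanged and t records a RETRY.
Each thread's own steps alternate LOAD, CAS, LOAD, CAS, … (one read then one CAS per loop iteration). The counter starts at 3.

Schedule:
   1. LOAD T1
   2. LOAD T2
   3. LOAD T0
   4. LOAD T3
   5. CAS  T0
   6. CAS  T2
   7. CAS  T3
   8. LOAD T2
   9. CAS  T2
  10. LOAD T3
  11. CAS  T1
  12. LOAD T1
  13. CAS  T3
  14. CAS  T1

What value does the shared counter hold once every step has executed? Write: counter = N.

1. LOAD T1 → mem=3 r[T1]=3 [LOAD]
2. LOAD T2 → mem=3 r[T2]=3 [LOAD]
3. LOAD T0 → mem=3 r[T0]=3 [LOAD]
4. LOAD T3 → mem=3 r[T3]=3 [LOAD]
5. CAS T0 → mem=4 r[T0]=3 [OK]
6. CAS T2 → mem=4 r[T2]=3 [RETRY]
7. CAS T3 → mem=4 r[T3]=3 [RETRY]
8. LOAD T2 → mem=4 r[T2]=4 [LOAD]
9. CAS T2 → mem=5 r[T2]=4 [OK]
10. LOAD T3 → mem=5 r[T3]=5 [LOAD]
11. CAS T1 → mem=5 r[T1]=3 [RETRY]
12. LOAD T1 → mem=5 r[T1]=5 [LOAD]
13. CAS T3 → mem=6 r[T3]=5 [OK]
14. CAS T1 → mem=6 r[T1]=5 [RETRY]

counter = 6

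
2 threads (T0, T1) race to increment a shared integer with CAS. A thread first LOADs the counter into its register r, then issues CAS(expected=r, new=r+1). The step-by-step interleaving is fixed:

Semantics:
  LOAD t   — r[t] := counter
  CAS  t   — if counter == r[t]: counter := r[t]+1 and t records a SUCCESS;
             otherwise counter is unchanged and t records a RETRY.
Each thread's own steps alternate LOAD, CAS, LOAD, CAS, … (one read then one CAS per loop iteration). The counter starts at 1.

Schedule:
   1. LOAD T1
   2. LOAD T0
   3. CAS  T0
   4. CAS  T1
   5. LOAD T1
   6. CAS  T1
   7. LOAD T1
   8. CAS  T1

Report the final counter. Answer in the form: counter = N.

step 1: T1 LOAD ⇒ load; ctr=1 reg=1
step 2: T0 LOAD ⇒ load; ctr=1 reg=1
step 3: T0 CAS ⇒ ok; ctr=2 reg=1
step 4: T1 CAS ⇒ retry; ctr=2 reg=1
step 5: T1 LOAD ⇒ load; ctr=2 reg=2
step 6: T1 CAS ⇒ ok; ctr=3 reg=2
step 7: T1 LOAD ⇒ load; ctr=3 reg=3
step 8: T1 CAS ⇒ ok; ctr=4 reg=3

counter = 4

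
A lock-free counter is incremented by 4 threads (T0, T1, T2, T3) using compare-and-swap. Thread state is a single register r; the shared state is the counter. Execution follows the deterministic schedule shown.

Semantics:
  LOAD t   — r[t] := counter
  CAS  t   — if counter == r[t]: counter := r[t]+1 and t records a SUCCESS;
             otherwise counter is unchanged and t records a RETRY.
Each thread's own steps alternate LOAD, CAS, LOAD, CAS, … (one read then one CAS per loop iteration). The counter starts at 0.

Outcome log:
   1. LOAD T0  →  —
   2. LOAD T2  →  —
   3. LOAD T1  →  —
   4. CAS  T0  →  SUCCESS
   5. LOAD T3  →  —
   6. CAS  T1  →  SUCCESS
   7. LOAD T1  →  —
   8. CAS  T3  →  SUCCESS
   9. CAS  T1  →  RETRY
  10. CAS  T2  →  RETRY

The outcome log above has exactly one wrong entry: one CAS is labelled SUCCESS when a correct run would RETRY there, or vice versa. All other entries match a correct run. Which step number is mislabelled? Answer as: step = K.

Reference trace:
   1) LOAD T0:  M=0  r_T0=0
   2) LOAD T2:  M=0  r_T2=0
   3) LOAD T1:  M=0  r_T1=0
   4) CAS  T0:  M=1  r_T0=0 ✓
   5) LOAD T3:  M=1  r_T3=1
   6) CAS  T1:  M=1  r_T1=0 ✗
   7) LOAD T1:  M=1  r_T1=1
   8) CAS  T3:  M=2  r_T3=1 ✓
   9) CAS  T1:  M=2  r_T1=1 ✗
  10) CAS  T2:  M=2  r_T2=0 ✗
Mismatch at 6.

step = 6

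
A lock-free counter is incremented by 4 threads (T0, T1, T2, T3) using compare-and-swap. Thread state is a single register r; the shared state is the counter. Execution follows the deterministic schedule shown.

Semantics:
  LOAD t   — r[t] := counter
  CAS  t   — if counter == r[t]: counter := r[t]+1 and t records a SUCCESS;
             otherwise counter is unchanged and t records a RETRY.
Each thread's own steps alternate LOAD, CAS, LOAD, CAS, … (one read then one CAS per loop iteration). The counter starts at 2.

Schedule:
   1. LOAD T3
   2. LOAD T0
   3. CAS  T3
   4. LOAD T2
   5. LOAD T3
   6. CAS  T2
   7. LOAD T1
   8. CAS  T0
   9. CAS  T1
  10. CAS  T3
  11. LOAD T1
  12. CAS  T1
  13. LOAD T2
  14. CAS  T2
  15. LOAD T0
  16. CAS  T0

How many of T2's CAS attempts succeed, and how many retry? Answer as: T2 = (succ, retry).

T2 = (2, 0)

step 1: T3 LOAD ⇒ load; ctr=2 reg=2
step 2: T0 LOAD ⇒ load; ctr=2 reg=2
step 3: T3 CAS ⇒ ok; ctr=3 reg=2
step 4: T2 LOAD ⇒ load; ctr=3 reg=3
step 5: T3 LOAD ⇒ load; ctr=3 reg=3
step 6: T2 CAS ⇒ ok; ctr=4 reg=3
step 7: T1 LOAD ⇒ load; ctr=4 reg=4
step 8: T0 CAS ⇒ retry; ctr=4 reg=2
step 9: T1 CAS ⇒ ok; ctr=5 reg=4
step 10: T3 CAS ⇒ retry; ctr=5 reg=3
step 11: T1 LOAD ⇒ load; ctr=5 reg=5
step 12: T1 CAS ⇒ ok; ctr=6 reg=5
step 13: T2 LOAD ⇒ load; ctr=6 reg=6
step 14: T2 CAS ⇒ ok; ctr=7 reg=6
step 15: T0 LOAD ⇒ load; ctr=7 reg=7
step 16: T0 CAS ⇒ ok; ctr=8 reg=7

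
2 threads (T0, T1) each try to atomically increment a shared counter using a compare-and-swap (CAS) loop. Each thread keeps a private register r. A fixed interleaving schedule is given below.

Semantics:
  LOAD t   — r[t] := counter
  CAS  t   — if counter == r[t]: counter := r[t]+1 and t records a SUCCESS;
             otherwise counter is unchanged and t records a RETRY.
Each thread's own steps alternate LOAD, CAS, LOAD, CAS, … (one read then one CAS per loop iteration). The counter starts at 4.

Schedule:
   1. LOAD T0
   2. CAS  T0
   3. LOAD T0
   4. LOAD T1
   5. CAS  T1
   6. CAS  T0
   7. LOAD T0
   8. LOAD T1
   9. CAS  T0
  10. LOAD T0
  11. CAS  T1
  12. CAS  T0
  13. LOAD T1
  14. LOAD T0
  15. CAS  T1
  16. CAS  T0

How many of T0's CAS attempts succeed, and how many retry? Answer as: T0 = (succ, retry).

T0 = (3, 2)

T0 LOAD — after: cnt=4, r=4 — load
T0 CAS — after: cnt=5, r=4 — ok
T0 LOAD — after: cnt=5, r=5 — load
T1 LOAD — after: cnt=5, r=5 — load
T1 CAS — after: cnt=6, r=5 — ok
T0 CAS — after: cnt=6, r=5 — retry
T0 LOAD — after: cnt=6, r=6 — load
T1 LOAD — after: cnt=6, r=6 — load
T0 CAS — after: cnt=7, r=6 — ok
T0 LOAD — after: cnt=7, r=7 — load
T1 CAS — after: cnt=7, r=6 — retry
T0 CAS — after: cnt=8, r=7 — ok
T1 LOAD — after: cnt=8, r=8 — load
T0 LOAD — after: cnt=8, r=8 — load
T1 CAS — after: cnt=9, r=8 — ok
T0 CAS — after: cnt=9, r=8 — retry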